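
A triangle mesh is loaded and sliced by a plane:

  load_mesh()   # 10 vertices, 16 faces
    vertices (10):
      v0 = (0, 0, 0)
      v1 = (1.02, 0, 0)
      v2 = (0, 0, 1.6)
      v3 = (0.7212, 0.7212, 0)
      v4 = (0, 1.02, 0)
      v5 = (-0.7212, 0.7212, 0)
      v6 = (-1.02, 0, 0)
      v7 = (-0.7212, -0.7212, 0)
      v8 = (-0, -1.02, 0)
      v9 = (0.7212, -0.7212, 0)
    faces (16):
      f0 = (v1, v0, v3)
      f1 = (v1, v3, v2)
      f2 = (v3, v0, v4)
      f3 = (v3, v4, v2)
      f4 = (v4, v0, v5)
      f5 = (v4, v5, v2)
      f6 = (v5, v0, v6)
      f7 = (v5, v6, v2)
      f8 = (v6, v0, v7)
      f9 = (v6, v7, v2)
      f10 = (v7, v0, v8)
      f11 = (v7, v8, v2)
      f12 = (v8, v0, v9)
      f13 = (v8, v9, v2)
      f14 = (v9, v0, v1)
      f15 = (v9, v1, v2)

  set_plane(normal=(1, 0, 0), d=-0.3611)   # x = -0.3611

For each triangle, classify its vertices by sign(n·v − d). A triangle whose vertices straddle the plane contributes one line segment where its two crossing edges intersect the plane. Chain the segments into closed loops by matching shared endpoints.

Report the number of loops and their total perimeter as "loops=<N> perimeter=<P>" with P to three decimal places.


loops=1 perimeter=4.497

Straddling triangles (8 of 16):
  (v4,v0,v5) [++-] → (-0.3611, 0.3611, 0)–(-0.3611, 0.870393, 0)  len=0.5093
  (v4,v5,v2) [+-+] → (-0.3611, 0.870393, 0)–(-0.3611, 0.3611, 0.798891)  len=0.9474
  (v5,v0,v6) [-+-] → (-0.3611, 0.3611, 0)–(-0.3611, 0, 0)  len=0.3611
  (v5,v6,v2) [--+] → (-0.3611, 0, 1.03357)–(-0.3611, 0.3611, 0.798891)  len=0.4307
  (v6,v0,v7) [-+-] → (-0.3611, 0, 0)–(-0.3611, -0.3611, 0)  len=0.3611
  (v6,v7,v2) [--+] → (-0.3611, -0.3611, 0.798891)–(-0.3611, 0, 1.03357)  len=0.4307
  (v7,v0,v8) [-++] → (-0.3611, -0.3611, 0)–(-0.3611, -0.870393, 0)  len=0.5093
  (v7,v8,v2) [-++] → (-0.3611, -0.870393, 0)–(-0.3611, -0.3611, 0.798891)  len=0.9474

Chained into 1 loop(s):
  loop 1: 8 segments, perimeter = 4.4969
Total perimeter = 4.497


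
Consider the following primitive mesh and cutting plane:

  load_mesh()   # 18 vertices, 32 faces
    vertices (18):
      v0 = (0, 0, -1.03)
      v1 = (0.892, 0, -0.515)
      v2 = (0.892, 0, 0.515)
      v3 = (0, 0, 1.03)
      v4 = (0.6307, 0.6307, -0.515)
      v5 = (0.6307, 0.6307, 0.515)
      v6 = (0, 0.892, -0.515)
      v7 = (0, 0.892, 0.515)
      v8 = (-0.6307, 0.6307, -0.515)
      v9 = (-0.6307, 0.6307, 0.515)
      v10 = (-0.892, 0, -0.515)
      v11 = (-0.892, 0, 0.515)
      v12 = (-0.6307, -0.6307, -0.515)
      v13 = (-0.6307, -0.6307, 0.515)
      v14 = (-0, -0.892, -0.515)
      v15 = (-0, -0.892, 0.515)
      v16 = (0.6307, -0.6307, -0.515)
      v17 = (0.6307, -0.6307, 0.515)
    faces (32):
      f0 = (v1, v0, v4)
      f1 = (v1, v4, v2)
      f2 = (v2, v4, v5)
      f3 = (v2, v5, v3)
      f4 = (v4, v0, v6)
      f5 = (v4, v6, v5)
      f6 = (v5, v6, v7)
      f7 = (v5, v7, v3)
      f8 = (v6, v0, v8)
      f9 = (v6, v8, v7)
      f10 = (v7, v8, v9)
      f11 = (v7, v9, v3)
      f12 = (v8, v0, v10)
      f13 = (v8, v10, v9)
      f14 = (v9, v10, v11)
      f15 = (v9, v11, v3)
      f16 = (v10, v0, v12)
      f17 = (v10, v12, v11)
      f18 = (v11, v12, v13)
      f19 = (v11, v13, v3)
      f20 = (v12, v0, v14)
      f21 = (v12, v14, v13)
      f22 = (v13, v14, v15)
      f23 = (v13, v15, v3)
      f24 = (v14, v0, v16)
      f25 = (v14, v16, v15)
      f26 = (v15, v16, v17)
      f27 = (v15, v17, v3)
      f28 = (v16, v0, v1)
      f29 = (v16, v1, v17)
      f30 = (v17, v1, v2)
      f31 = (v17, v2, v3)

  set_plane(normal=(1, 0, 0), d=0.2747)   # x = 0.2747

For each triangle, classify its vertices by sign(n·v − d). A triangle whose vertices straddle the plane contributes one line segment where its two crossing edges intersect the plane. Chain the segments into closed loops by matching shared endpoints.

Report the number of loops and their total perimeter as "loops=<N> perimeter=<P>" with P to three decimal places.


Straddling triangles (12 of 32):
  (v1,v0,v4) [+-+] → (0.2747, 0, -0.871401)–(0.2747, 0.2747, -0.805693)  len=0.2824
  (v2,v5,v3) [++-] → (0.2747, 0.2747, 0.805693)–(0.2747, 0, 0.871401)  len=0.2824
  (v4,v0,v6) [+--] → (0.2747, 0.2747, -0.805693)–(0.2747, 0.778191, -0.515)  len=0.5814
  (v4,v6,v5) [+-+] → (0.2747, 0.778191, -0.515)–(0.2747, 0.778191, -0.0663858)  len=0.4486
  (v5,v6,v7) [+--] → (0.2747, 0.778191, -0.0663858)–(0.2747, 0.778191, 0.515)  len=0.5814
  (v5,v7,v3) [+--] → (0.2747, 0.778191, 0.515)–(0.2747, 0.2747, 0.805693)  len=0.5814
  (v14,v0,v16) [--+] → (0.2747, -0.2747, -0.805693)–(0.2747, -0.778191, -0.515)  len=0.5814
  (v14,v16,v15) [-+-] → (0.2747, -0.778191, -0.515)–(0.2747, -0.778191, 0.0663858)  len=0.5814
  (v15,v16,v17) [-++] → (0.2747, -0.778191, 0.0663858)–(0.2747, -0.778191, 0.515)  len=0.4486
  (v15,v17,v3) [-+-] → (0.2747, -0.778191, 0.515)–(0.2747, -0.2747, 0.805693)  len=0.5814
  (v16,v0,v1) [+-+] → (0.2747, -0.2747, -0.805693)–(0.2747, 0, -0.871401)  len=0.2824
  (v17,v2,v3) [++-] → (0.2747, 0, 0.871401)–(0.2747, -0.2747, 0.805693)  len=0.2824

Chained into 1 loop(s):
  loop 1: 12 segments, perimeter = 5.5153
Total perimeter = 5.515

loops=1 perimeter=5.515


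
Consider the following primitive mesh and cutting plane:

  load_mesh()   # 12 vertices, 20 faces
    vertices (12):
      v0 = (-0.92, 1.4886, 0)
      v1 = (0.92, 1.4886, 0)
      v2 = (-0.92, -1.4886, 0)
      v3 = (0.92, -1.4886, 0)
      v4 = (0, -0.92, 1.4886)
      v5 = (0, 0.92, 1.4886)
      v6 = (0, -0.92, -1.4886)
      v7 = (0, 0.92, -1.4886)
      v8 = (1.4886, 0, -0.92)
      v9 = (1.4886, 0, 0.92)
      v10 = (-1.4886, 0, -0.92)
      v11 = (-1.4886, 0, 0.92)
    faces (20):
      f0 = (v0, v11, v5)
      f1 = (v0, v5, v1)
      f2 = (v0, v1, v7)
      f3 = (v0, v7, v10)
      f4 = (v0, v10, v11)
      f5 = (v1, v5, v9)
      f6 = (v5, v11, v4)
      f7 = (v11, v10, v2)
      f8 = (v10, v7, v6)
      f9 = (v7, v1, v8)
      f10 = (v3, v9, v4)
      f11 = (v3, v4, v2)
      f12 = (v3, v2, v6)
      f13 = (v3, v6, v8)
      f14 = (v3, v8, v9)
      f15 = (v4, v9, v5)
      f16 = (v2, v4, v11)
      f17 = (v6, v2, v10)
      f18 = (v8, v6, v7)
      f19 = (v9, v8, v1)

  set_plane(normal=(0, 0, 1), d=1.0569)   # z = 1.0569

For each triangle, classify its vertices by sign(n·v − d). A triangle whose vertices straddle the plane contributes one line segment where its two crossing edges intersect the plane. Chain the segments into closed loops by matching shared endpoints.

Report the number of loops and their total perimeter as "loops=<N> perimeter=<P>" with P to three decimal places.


loops=1 perimeter=6.837

Straddling triangles (8 of 20):
  (v0,v11,v5) [--+] → (-1.13019, 0.221505, 1.0569)–(-0.266804, 1.0849, 1.0569)  len=1.2210
  (v0,v5,v1) [-+-] → (-0.266804, 1.0849, 1.0569)–(0.266804, 1.0849, 1.0569)  len=0.5336
  (v1,v5,v9) [-+-] → (0.266804, 1.0849, 1.0569)–(1.13019, 0.221505, 1.0569)  len=1.2210
  (v5,v11,v4) [+-+] → (-1.13019, 0.221505, 1.0569)–(-1.13019, -0.221505, 1.0569)  len=0.4430
  (v3,v9,v4) [--+] → (1.13019, -0.221505, 1.0569)–(0.266804, -1.0849, 1.0569)  len=1.2210
  (v3,v4,v2) [-+-] → (0.266804, -1.0849, 1.0569)–(-0.266804, -1.0849, 1.0569)  len=0.5336
  (v4,v9,v5) [+-+] → (1.13019, -0.221505, 1.0569)–(1.13019, 0.221505, 1.0569)  len=0.4430
  (v2,v4,v11) [-+-] → (-0.266804, -1.0849, 1.0569)–(-1.13019, -0.221505, 1.0569)  len=1.2210

Chained into 1 loop(s):
  loop 1: 8 segments, perimeter = 6.8373
Total perimeter = 6.837


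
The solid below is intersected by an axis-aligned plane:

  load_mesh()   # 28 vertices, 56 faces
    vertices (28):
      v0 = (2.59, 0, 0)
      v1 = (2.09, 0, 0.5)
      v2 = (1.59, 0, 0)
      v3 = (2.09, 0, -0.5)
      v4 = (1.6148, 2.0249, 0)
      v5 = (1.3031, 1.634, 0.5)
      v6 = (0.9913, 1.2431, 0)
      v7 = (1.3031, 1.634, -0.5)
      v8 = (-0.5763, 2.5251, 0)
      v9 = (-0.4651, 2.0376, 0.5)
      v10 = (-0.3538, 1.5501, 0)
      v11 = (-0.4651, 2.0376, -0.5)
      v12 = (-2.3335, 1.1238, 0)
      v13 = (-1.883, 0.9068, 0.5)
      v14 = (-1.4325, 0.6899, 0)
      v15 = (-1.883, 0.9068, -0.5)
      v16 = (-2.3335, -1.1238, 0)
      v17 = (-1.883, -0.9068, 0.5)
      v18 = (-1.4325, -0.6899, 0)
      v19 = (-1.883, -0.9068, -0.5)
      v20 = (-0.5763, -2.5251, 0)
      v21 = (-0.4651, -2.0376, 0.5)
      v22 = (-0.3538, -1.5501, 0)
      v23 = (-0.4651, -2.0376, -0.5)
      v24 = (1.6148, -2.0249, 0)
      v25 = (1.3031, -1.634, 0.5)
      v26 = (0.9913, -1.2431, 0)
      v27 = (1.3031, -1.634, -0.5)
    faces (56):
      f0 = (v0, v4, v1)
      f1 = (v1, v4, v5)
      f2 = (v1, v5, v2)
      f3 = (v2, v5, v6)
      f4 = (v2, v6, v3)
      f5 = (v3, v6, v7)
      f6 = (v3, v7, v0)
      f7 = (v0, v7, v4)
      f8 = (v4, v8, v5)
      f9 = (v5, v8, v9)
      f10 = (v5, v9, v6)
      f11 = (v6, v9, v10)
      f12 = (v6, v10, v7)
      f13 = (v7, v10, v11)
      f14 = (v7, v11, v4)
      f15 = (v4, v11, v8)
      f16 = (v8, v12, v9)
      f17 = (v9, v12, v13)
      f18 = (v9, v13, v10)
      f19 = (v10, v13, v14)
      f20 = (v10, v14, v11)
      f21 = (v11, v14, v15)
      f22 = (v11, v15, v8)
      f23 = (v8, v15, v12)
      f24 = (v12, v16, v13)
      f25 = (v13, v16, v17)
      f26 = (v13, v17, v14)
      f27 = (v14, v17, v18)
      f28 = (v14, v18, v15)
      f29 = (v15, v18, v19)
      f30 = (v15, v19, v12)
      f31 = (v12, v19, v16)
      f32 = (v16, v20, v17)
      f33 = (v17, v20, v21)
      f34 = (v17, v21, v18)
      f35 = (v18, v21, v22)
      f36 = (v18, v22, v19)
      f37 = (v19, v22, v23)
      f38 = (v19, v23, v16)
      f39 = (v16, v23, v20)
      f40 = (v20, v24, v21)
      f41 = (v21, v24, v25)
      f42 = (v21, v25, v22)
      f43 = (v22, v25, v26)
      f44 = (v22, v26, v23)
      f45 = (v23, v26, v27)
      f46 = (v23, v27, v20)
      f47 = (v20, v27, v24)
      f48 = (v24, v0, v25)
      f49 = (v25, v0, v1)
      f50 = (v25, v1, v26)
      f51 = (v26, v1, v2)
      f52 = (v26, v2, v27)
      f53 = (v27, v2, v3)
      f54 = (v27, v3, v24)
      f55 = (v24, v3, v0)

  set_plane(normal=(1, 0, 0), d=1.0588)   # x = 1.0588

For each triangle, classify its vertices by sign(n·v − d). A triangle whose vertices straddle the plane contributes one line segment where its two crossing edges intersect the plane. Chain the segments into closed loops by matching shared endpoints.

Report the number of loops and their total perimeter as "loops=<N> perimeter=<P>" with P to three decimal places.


Straddling triangles (20 of 56):
  (v2,v5,v6) [++-] → (1.0588, 1.32772, 0.108242)–(1.0588, 1.10295, 0)  len=0.2495
  (v2,v6,v3) [+-+] → (1.0588, 1.10295, 0)–(1.0588, 1.16673, -0.0307181)  len=0.0708
  (v3,v6,v7) [+-+] → (1.0588, 1.16673, -0.0307181)–(1.0588, 1.32772, -0.108242)  len=0.1787
  (v4,v8,v5) [+-+] → (1.0588, 2.15183, 0)–(1.0588, 1.74983, 0.435006)  len=0.5923
  (v5,v8,v9) [+--] → (1.0588, 1.74983, 0.435006)–(1.0588, 1.68976, 0.5)  len=0.0885
  (v5,v9,v6) [+--] → (1.0588, 1.68976, 0.5)–(1.0588, 1.32772, 0.108242)  len=0.5334
  (v6,v10,v7) [--+] → (1.0588, 1.62163, -0.426278)–(1.0588, 1.32772, -0.108242)  len=0.4330
  (v7,v10,v11) [+--] → (1.0588, 1.62163, -0.426278)–(1.0588, 1.68976, -0.5)  len=0.1004
  (v7,v11,v4) [+-+] → (1.0588, 1.68976, -0.5)–(1.0588, 2.02829, -0.13366)  len=0.4988
  (v4,v11,v8) [+--] → (1.0588, 2.02829, -0.13366)–(1.0588, 2.15183, 0)  len=0.1820
  (v20,v24,v21) [-+-] → (1.0588, -2.15183, 0)–(1.0588, -2.02829, 0.13366)  len=0.1820
  (v21,v24,v25) [-++] → (1.0588, -2.02829, 0.13366)–(1.0588, -1.68976, 0.5)  len=0.4988
  (v21,v25,v22) [-+-] → (1.0588, -1.68976, 0.5)–(1.0588, -1.62163, 0.426278)  len=0.1004
  (v22,v25,v26) [-+-] → (1.0588, -1.62163, 0.426278)–(1.0588, -1.32772, 0.108242)  len=0.4330
  (v23,v26,v27) [--+] → (1.0588, -1.32772, -0.108242)–(1.0588, -1.68976, -0.5)  len=0.5334
  (v23,v27,v20) [-+-] → (1.0588, -1.68976, -0.5)–(1.0588, -1.74983, -0.435006)  len=0.0885
  (v20,v27,v24) [-++] → (1.0588, -1.74983, -0.435006)–(1.0588, -2.15183, 0)  len=0.5923
  (v25,v1,v26) [++-] → (1.0588, -1.16673, 0.0307181)–(1.0588, -1.32772, 0.108242)  len=0.1787
  (v26,v1,v2) [-++] → (1.0588, -1.16673, 0.0307181)–(1.0588, -1.10295, 0)  len=0.0708
  (v26,v2,v27) [-++] → (1.0588, -1.10295, 0)–(1.0588, -1.32772, -0.108242)  len=0.2495

Chained into 2 loop(s):
  loop 1: 10 segments, perimeter = 2.9274
  loop 2: 10 segments, perimeter = 2.9274
Total perimeter = 5.855

loops=2 perimeter=5.855


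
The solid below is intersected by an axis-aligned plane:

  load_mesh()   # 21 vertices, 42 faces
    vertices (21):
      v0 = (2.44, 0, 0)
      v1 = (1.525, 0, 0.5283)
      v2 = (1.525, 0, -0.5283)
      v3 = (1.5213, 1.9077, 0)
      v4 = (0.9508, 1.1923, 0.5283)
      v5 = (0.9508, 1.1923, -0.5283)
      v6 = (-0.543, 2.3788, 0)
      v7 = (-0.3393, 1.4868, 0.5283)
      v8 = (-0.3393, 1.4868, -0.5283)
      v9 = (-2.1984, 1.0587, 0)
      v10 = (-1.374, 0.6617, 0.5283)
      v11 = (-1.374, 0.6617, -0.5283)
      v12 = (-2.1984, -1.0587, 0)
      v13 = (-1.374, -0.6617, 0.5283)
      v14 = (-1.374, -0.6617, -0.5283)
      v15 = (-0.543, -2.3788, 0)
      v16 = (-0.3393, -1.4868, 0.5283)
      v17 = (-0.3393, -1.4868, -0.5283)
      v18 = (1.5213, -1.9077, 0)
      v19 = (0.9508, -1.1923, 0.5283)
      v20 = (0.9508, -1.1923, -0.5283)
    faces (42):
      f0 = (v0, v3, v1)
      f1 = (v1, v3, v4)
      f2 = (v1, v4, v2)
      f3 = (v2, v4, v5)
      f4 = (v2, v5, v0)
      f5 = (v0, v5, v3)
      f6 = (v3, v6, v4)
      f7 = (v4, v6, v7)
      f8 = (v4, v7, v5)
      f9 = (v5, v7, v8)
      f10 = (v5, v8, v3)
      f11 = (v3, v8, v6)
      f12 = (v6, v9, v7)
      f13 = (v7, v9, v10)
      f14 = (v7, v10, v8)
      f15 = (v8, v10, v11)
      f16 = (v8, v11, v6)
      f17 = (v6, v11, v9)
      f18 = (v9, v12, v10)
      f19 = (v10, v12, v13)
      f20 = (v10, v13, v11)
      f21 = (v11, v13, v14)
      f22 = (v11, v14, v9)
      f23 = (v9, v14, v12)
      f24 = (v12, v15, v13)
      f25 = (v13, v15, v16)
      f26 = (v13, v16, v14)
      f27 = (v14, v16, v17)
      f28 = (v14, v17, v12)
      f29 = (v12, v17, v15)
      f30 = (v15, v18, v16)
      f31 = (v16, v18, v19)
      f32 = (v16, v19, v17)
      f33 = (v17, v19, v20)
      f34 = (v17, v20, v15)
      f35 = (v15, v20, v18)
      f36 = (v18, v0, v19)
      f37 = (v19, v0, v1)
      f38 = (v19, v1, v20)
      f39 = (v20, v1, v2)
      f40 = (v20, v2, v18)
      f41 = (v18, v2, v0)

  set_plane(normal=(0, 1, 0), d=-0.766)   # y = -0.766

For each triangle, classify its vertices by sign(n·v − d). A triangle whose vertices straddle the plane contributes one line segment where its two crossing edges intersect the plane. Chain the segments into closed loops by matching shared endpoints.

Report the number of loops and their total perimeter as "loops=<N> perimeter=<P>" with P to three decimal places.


loops=2 perimeter=6.418

Straddling triangles (14 of 42):
  (v9,v12,v10) [+-+] → (-2.1984, -0.766, 0)–(-2.05814, -0.766, 0.0898822)  len=0.1666
  (v10,v12,v13) [+-+] → (-2.05814, -0.766, 0.0898822)–(-1.59059, -0.766, 0.389505)  len=0.5553
  (v9,v14,v12) [++-] → (-1.59059, -0.766, -0.389505)–(-2.1984, -0.766, 0)  len=0.7219
  (v12,v15,v13) [--+] → (-1.32352, -0.766, 0.49621)–(-1.59059, -0.766, 0.389505)  len=0.2876
  (v13,v15,v16) [+--] → (-1.32352, -0.766, 0.49621)–(-1.2432, -0.766, 0.5283)  len=0.0865
  (v13,v16,v14) [+-+] → (-1.2432, -0.766, 0.5283)–(-1.2432, -0.766, -0.394736)  len=0.9230
  (v14,v16,v17) [+--] → (-1.2432, -0.766, -0.394736)–(-1.2432, -0.766, -0.5283)  len=0.1336
  (v14,v17,v12) [+--] → (-1.2432, -0.766, -0.5283)–(-1.59059, -0.766, -0.389505)  len=0.3741
  (v18,v0,v19) [-+-] → (2.07111, -0.766, 0)–(1.48325, -0.766, 0.339409)  len=0.6788
  (v19,v0,v1) [-++] → (1.48325, -0.766, 0.339409)–(1.1561, -0.766, 0.5283)  len=0.3778
  (v19,v1,v20) [-+-] → (1.1561, -0.766, 0.5283)–(1.1561, -0.766, -0.150519)  len=0.6788
  (v20,v1,v2) [-++] → (1.1561, -0.766, -0.150519)–(1.1561, -0.766, -0.5283)  len=0.3778
  (v20,v2,v18) [-+-] → (1.1561, -0.766, -0.5283)–(1.52351, -0.766, -0.316171)  len=0.4243
  (v18,v2,v0) [-++] → (1.52351, -0.766, -0.316171)–(2.07111, -0.766, 0)  len=0.6323

Chained into 2 loop(s):
  loop 1: 8 segments, perimeter = 3.2486
  loop 2: 6 segments, perimeter = 3.1697
Total perimeter = 6.418


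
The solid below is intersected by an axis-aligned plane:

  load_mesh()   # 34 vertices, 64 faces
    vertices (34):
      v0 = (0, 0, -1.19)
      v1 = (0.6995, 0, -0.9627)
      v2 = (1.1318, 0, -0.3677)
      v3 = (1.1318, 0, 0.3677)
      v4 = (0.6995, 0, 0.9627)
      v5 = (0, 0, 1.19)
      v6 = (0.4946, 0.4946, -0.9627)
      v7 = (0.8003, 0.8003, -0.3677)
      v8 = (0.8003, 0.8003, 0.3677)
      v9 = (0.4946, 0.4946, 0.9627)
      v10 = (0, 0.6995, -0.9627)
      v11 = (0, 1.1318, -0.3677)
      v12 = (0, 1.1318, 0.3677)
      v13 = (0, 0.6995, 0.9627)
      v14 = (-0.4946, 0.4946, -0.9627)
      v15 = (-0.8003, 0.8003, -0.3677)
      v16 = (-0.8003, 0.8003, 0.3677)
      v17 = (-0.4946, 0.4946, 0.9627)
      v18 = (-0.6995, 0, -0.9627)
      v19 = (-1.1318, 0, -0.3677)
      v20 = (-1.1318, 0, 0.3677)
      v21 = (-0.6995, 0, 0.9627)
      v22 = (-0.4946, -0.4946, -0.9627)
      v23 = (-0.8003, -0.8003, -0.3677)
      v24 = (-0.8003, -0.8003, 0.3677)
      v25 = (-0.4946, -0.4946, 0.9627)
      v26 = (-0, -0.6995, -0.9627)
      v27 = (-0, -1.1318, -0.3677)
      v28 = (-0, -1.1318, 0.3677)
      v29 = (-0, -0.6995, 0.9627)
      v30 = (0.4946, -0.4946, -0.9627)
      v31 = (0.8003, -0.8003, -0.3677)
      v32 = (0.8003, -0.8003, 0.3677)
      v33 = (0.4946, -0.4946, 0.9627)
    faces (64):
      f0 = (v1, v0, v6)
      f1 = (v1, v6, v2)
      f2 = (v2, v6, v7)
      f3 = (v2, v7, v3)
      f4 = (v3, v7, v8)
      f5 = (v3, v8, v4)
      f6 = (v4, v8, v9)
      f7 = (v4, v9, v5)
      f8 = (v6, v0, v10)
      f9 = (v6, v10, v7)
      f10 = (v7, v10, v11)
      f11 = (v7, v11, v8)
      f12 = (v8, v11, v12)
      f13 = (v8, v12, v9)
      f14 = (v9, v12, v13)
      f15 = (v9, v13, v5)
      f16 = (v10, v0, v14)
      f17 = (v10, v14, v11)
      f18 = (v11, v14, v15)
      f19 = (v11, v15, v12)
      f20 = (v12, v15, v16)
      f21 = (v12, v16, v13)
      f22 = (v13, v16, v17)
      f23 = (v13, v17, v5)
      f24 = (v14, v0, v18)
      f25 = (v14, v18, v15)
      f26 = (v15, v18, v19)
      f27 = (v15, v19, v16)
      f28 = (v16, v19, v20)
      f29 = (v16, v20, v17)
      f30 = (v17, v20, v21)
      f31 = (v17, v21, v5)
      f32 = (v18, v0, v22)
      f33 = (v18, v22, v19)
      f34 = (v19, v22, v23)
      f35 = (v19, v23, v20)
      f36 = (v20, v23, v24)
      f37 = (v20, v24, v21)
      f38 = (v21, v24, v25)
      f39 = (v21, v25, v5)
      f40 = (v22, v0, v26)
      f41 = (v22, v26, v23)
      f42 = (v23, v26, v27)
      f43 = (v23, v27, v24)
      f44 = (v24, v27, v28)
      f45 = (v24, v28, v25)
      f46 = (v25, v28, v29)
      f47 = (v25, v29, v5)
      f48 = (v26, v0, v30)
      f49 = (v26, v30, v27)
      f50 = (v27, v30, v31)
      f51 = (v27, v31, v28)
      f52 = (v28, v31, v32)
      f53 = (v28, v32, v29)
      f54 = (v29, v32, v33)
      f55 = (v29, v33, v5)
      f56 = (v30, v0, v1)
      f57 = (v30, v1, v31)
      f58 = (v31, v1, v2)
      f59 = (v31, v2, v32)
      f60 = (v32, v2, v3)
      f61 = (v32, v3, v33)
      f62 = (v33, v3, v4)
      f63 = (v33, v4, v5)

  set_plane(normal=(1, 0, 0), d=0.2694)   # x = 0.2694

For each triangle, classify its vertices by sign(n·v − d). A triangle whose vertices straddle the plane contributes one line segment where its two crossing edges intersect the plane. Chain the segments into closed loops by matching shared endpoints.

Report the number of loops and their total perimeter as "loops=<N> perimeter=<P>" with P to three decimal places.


Straddling triangles (20 of 64):
  (v1,v0,v6) [+-+] → (0.2694, 0, -1.10246)–(0.2694, 0.2694, -1.06619)  len=0.2718
  (v4,v9,v5) [++-] → (0.2694, 0.2694, 1.06619)–(0.2694, 0, 1.10246)  len=0.2718
  (v6,v0,v10) [+--] → (0.2694, 0.2694, -1.06619)–(0.2694, 0.587895, -0.9627)  len=0.3349
  (v6,v10,v7) [+-+] → (0.2694, 0.587895, -0.9627)–(0.2694, 0.733432, -0.762409)  len=0.2476
  (v7,v10,v11) [+--] → (0.2694, 0.733432, -0.762409)–(0.2694, 1.02021, -0.3677)  len=0.4879
  (v7,v11,v8) [+-+] → (0.2694, 1.02021, -0.3677)–(0.2694, 1.02021, -0.120147)  len=0.2476
  (v8,v11,v12) [+--] → (0.2694, 1.02021, -0.120147)–(0.2694, 1.02021, 0.3677)  len=0.4878
  (v8,v12,v9) [+-+] → (0.2694, 1.02021, 0.3677)–(0.2694, 0.784728, 0.691786)  len=0.4006
  (v9,v12,v13) [+--] → (0.2694, 0.784728, 0.691786)–(0.2694, 0.587895, 0.9627)  len=0.3349
  (v9,v13,v5) [+--] → (0.2694, 0.587895, 0.9627)–(0.2694, 0.2694, 1.06619)  len=0.3349
  (v26,v0,v30) [--+] → (0.2694, -0.2694, -1.06619)–(0.2694, -0.587895, -0.9627)  len=0.3349
  (v26,v30,v27) [-+-] → (0.2694, -0.587895, -0.9627)–(0.2694, -0.784728, -0.691786)  len=0.3349
  (v27,v30,v31) [-++] → (0.2694, -0.784728, -0.691786)–(0.2694, -1.02021, -0.3677)  len=0.4006
  (v27,v31,v28) [-+-] → (0.2694, -1.02021, -0.3677)–(0.2694, -1.02021, 0.120147)  len=0.4878
  (v28,v31,v32) [-++] → (0.2694, -1.02021, 0.120147)–(0.2694, -1.02021, 0.3677)  len=0.2476
  (v28,v32,v29) [-+-] → (0.2694, -1.02021, 0.3677)–(0.2694, -0.733432, 0.762409)  len=0.4879
  (v29,v32,v33) [-++] → (0.2694, -0.733432, 0.762409)–(0.2694, -0.587895, 0.9627)  len=0.2476
  (v29,v33,v5) [-+-] → (0.2694, -0.587895, 0.9627)–(0.2694, -0.2694, 1.06619)  len=0.3349
  (v30,v0,v1) [+-+] → (0.2694, -0.2694, -1.06619)–(0.2694, 0, -1.10246)  len=0.2718
  (v33,v4,v5) [++-] → (0.2694, 0, 1.10246)–(0.2694, -0.2694, 1.06619)  len=0.2718

Chained into 1 loop(s):
  loop 1: 20 segments, perimeter = 6.8396
Total perimeter = 6.840

loops=1 perimeter=6.840


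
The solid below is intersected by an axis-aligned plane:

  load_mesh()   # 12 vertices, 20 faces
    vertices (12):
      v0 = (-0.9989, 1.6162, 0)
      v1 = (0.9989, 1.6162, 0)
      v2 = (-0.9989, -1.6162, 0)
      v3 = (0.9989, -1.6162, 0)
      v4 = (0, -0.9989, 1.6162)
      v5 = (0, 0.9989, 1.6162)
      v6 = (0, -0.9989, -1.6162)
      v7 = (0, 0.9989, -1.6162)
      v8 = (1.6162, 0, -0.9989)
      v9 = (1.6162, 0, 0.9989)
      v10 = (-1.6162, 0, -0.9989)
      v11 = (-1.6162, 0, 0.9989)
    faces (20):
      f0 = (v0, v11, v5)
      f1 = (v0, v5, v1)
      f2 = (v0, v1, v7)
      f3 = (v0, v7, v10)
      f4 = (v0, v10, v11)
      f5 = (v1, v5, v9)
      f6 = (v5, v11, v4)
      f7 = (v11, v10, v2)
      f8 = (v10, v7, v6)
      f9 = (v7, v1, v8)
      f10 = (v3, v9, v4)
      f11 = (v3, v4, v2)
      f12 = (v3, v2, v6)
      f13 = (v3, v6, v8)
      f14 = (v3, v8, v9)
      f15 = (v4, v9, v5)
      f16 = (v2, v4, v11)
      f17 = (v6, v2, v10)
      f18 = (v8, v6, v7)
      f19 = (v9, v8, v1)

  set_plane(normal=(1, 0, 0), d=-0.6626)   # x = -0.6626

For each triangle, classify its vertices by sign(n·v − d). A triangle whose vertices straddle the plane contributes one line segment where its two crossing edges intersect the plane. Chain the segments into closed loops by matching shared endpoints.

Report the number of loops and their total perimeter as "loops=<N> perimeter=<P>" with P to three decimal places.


Straddling triangles (10 of 20):
  (v0,v11,v5) [--+] → (-0.6626, 0.589377, 1.36312)–(-0.6626, 1.40837, 0.544127)  len=1.1582
  (v0,v5,v1) [-++] → (-0.6626, 1.40837, 0.544127)–(-0.6626, 1.6162, 0)  len=0.5825
  (v0,v1,v7) [-++] → (-0.6626, 1.6162, 0)–(-0.6626, 1.40837, -0.544127)  len=0.5825
  (v0,v7,v10) [-+-] → (-0.6626, 1.40837, -0.544127)–(-0.6626, 0.589377, -1.36312)  len=1.1582
  (v5,v11,v4) [+-+] → (-0.6626, 0.589377, 1.36312)–(-0.6626, -0.589377, 1.36312)  len=1.1788
  (v10,v7,v6) [-++] → (-0.6626, 0.589377, -1.36312)–(-0.6626, -0.589377, -1.36312)  len=1.1788
  (v3,v4,v2) [++-] → (-0.6626, -1.40837, 0.544127)–(-0.6626, -1.6162, 0)  len=0.5825
  (v3,v2,v6) [+-+] → (-0.6626, -1.6162, 0)–(-0.6626, -1.40837, -0.544127)  len=0.5825
  (v2,v4,v11) [-+-] → (-0.6626, -1.40837, 0.544127)–(-0.6626, -0.589377, 1.36312)  len=1.1582
  (v6,v2,v10) [+--] → (-0.6626, -1.40837, -0.544127)–(-0.6626, -0.589377, -1.36312)  len=1.1582

Chained into 1 loop(s):
  loop 1: 10 segments, perimeter = 9.3203
Total perimeter = 9.320

loops=1 perimeter=9.320


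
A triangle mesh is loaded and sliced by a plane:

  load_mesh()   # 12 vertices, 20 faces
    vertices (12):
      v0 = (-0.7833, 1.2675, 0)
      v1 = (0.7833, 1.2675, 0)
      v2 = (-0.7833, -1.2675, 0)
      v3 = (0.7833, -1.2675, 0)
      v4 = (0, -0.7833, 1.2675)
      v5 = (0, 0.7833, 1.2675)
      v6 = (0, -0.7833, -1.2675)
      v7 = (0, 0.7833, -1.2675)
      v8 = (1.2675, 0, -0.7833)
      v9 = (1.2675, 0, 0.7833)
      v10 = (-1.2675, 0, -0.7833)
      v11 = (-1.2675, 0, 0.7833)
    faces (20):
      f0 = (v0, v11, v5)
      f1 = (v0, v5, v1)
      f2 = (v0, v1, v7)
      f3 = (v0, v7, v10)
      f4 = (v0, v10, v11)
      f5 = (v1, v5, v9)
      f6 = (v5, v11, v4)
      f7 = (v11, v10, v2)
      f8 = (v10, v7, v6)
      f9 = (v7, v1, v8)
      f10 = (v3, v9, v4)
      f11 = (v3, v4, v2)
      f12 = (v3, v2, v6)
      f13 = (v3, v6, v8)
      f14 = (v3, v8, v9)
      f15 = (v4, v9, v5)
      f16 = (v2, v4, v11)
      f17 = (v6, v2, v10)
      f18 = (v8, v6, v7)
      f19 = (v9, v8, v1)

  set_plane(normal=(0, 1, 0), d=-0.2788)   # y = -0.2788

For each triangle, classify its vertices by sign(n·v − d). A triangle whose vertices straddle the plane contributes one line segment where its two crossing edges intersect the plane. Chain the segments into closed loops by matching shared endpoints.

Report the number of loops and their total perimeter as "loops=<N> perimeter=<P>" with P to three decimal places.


Straddling triangles (10 of 20):
  (v5,v11,v4) [++-] → (-0.816359, -0.2788, 0.955641)–(0, -0.2788, 1.2675)  len=0.8739
  (v11,v10,v2) [++-] → (-1.161, -0.2788, -0.611005)–(-1.161, -0.2788, 0.611005)  len=1.2220
  (v10,v7,v6) [++-] → (0, -0.2788, -1.2675)–(-0.816359, -0.2788, -0.955641)  len=0.8739
  (v3,v9,v4) [-+-] → (1.161, -0.2788, 0.611005)–(0.816359, -0.2788, 0.955641)  len=0.4874
  (v3,v6,v8) [--+] → (0.816359, -0.2788, -0.955641)–(1.161, -0.2788, -0.611005)  len=0.4874
  (v3,v8,v9) [-++] → (1.161, -0.2788, -0.611005)–(1.161, -0.2788, 0.611005)  len=1.2220
  (v4,v9,v5) [-++] → (0.816359, -0.2788, 0.955641)–(0, -0.2788, 1.2675)  len=0.8739
  (v2,v4,v11) [--+] → (-0.816359, -0.2788, 0.955641)–(-1.161, -0.2788, 0.611005)  len=0.4874
  (v6,v2,v10) [--+] → (-1.161, -0.2788, -0.611005)–(-0.816359, -0.2788, -0.955641)  len=0.4874
  (v8,v6,v7) [+-+] → (0.816359, -0.2788, -0.955641)–(0, -0.2788, -1.2675)  len=0.8739

Chained into 1 loop(s):
  loop 1: 10 segments, perimeter = 7.8892
Total perimeter = 7.889

loops=1 perimeter=7.889


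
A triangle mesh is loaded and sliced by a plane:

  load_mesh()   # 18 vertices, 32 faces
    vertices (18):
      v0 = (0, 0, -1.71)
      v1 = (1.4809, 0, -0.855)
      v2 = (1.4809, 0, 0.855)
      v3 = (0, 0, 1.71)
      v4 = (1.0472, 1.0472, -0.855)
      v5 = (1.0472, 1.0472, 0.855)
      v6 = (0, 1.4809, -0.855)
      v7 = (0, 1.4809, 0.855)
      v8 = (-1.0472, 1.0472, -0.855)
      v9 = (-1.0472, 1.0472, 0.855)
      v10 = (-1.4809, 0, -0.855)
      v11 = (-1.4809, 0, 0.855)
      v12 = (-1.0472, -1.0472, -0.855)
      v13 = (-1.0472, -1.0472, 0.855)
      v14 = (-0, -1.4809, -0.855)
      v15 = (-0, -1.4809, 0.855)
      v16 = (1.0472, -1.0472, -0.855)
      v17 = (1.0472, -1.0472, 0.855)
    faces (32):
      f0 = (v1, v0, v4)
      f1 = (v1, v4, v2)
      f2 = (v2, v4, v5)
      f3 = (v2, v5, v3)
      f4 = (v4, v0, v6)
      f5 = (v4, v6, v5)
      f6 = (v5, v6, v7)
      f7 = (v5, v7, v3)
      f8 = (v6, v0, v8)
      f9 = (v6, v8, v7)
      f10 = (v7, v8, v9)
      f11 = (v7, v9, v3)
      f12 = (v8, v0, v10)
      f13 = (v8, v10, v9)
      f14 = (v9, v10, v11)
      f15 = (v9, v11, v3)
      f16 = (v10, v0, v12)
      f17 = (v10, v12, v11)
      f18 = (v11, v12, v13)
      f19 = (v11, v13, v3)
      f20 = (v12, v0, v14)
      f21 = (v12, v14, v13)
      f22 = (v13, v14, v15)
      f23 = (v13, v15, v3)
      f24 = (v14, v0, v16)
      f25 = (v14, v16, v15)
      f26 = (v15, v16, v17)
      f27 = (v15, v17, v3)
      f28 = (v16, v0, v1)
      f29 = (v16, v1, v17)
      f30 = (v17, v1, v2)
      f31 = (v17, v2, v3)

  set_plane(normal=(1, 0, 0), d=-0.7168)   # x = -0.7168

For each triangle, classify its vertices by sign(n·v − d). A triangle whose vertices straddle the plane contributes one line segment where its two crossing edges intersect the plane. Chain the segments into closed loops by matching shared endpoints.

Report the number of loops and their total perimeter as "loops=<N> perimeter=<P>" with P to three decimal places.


Straddling triangles (12 of 32):
  (v6,v0,v8) [++-] → (-0.7168, 0.7168, -1.12476)–(-0.7168, 1.18404, -0.855)  len=0.5395
  (v6,v8,v7) [+-+] → (-0.7168, 1.18404, -0.855)–(-0.7168, 1.18404, -0.315481)  len=0.5395
  (v7,v8,v9) [+--] → (-0.7168, 1.18404, -0.315481)–(-0.7168, 1.18404, 0.855)  len=1.1705
  (v7,v9,v3) [+-+] → (-0.7168, 1.18404, 0.855)–(-0.7168, 0.7168, 1.12476)  len=0.5395
  (v8,v0,v10) [-+-] → (-0.7168, 0.7168, -1.12476)–(-0.7168, 0, -1.29615)  len=0.7370
  (v9,v11,v3) [--+] → (-0.7168, 0, 1.29615)–(-0.7168, 0.7168, 1.12476)  len=0.7370
  (v10,v0,v12) [-+-] → (-0.7168, 0, -1.29615)–(-0.7168, -0.7168, -1.12476)  len=0.7370
  (v11,v13,v3) [--+] → (-0.7168, -0.7168, 1.12476)–(-0.7168, 0, 1.29615)  len=0.7370
  (v12,v0,v14) [-++] → (-0.7168, -0.7168, -1.12476)–(-0.7168, -1.18404, -0.855)  len=0.5395
  (v12,v14,v13) [-+-] → (-0.7168, -1.18404, -0.855)–(-0.7168, -1.18404, 0.315481)  len=1.1705
  (v13,v14,v15) [-++] → (-0.7168, -1.18404, 0.315481)–(-0.7168, -1.18404, 0.855)  len=0.5395
  (v13,v15,v3) [-++] → (-0.7168, -1.18404, 0.855)–(-0.7168, -0.7168, 1.12476)  len=0.5395

Chained into 1 loop(s):
  loop 1: 12 segments, perimeter = 8.5261
Total perimeter = 8.526

loops=1 perimeter=8.526


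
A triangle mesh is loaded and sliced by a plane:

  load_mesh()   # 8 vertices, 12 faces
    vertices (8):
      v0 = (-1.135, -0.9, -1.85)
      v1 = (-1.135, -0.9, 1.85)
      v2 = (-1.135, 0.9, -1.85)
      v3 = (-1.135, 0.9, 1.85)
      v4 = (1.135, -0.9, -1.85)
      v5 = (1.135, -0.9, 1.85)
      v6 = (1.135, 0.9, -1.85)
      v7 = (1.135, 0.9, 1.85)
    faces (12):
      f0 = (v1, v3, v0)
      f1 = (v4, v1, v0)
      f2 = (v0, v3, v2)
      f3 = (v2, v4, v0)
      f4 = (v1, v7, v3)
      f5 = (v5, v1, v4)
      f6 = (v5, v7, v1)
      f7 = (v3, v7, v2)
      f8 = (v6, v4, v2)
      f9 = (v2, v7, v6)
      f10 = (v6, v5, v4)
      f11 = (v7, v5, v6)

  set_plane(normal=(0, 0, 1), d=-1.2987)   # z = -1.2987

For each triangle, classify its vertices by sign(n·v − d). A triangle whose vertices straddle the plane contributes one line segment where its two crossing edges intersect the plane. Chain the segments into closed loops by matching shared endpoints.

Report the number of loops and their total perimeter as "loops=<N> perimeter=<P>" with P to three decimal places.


Straddling triangles (8 of 12):
  (v1,v3,v0) [++-] → (-1.135, -0.6318, -1.2987)–(-1.135, -0.9, -1.2987)  len=0.2682
  (v4,v1,v0) [-+-] → (0.79677, -0.9, -1.2987)–(-1.135, -0.9, -1.2987)  len=1.9318
  (v0,v3,v2) [-+-] → (-1.135, -0.6318, -1.2987)–(-1.135, 0.9, -1.2987)  len=1.5318
  (v5,v1,v4) [++-] → (0.79677, -0.9, -1.2987)–(1.135, -0.9, -1.2987)  len=0.3382
  (v3,v7,v2) [++-] → (-0.79677, 0.9, -1.2987)–(-1.135, 0.9, -1.2987)  len=0.3382
  (v2,v7,v6) [-+-] → (-0.79677, 0.9, -1.2987)–(1.135, 0.9, -1.2987)  len=1.9318
  (v6,v5,v4) [-+-] → (1.135, 0.6318, -1.2987)–(1.135, -0.9, -1.2987)  len=1.5318
  (v7,v5,v6) [++-] → (1.135, 0.6318, -1.2987)–(1.135, 0.9, -1.2987)  len=0.2682

Chained into 1 loop(s):
  loop 1: 8 segments, perimeter = 8.1400
Total perimeter = 8.140

loops=1 perimeter=8.140


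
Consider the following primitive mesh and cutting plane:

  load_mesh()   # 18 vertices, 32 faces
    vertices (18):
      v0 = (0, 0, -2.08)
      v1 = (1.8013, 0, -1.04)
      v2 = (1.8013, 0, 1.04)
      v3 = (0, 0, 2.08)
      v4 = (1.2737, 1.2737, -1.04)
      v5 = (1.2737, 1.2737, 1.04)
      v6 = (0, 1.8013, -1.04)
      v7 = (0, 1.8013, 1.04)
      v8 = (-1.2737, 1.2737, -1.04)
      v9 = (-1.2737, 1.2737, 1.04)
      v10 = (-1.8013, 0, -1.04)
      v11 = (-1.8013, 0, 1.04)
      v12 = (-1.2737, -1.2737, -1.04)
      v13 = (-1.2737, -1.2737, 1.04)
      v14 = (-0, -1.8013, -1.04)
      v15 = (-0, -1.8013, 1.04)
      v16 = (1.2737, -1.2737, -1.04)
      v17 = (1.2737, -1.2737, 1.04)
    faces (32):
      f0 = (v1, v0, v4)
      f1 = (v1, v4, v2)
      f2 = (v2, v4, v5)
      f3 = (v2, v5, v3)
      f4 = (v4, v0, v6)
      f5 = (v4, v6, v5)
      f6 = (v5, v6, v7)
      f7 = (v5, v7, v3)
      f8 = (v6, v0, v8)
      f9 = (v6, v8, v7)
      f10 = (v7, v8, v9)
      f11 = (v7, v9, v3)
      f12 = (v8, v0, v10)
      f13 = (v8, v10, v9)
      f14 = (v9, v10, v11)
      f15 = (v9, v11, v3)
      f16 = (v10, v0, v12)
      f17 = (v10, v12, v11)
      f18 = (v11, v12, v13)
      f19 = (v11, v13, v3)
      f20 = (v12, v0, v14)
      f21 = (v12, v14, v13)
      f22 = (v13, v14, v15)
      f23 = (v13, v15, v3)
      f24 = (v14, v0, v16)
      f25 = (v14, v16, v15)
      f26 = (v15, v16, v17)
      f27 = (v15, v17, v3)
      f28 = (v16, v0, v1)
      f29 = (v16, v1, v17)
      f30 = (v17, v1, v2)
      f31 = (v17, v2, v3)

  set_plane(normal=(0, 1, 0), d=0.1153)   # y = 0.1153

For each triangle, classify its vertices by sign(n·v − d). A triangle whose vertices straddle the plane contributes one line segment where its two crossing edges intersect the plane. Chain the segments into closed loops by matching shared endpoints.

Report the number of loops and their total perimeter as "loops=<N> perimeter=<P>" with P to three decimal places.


Straddling triangles (12 of 32):
  (v1,v0,v4) [--+] → (0.1153, 0.1153, -1.98586)–(1.75354, 0.1153, -1.04)  len=1.8917
  (v1,v4,v2) [-+-] → (1.75354, 0.1153, -1.04)–(1.75354, 0.1153, 0.851711)  len=1.8917
  (v2,v4,v5) [-++] → (1.75354, 0.1153, 0.851711)–(1.75354, 0.1153, 1.04)  len=0.1883
  (v2,v5,v3) [-+-] → (1.75354, 0.1153, 1.04)–(0.1153, 0.1153, 1.98586)  len=1.8917
  (v4,v0,v6) [+-+] → (0.1153, 0.1153, -1.98586)–(0, 0.1153, -2.01343)  len=0.1186
  (v5,v7,v3) [++-] → (0, 0.1153, 2.01343)–(0.1153, 0.1153, 1.98586)  len=0.1186
  (v6,v0,v8) [+-+] → (0, 0.1153, -2.01343)–(-0.1153, 0.1153, -1.98586)  len=0.1186
  (v7,v9,v3) [++-] → (-0.1153, 0.1153, 1.98586)–(0, 0.1153, 2.01343)  len=0.1186
  (v8,v0,v10) [+--] → (-0.1153, 0.1153, -1.98586)–(-1.75354, 0.1153, -1.04)  len=1.8917
  (v8,v10,v9) [+-+] → (-1.75354, 0.1153, -1.04)–(-1.75354, 0.1153, -0.851711)  len=0.1883
  (v9,v10,v11) [+--] → (-1.75354, 0.1153, -0.851711)–(-1.75354, 0.1153, 1.04)  len=1.8917
  (v9,v11,v3) [+--] → (-1.75354, 0.1153, 1.04)–(-0.1153, 0.1153, 1.98586)  len=1.8917

Chained into 1 loop(s):
  loop 1: 12 segments, perimeter = 12.2009
Total perimeter = 12.201

loops=1 perimeter=12.201


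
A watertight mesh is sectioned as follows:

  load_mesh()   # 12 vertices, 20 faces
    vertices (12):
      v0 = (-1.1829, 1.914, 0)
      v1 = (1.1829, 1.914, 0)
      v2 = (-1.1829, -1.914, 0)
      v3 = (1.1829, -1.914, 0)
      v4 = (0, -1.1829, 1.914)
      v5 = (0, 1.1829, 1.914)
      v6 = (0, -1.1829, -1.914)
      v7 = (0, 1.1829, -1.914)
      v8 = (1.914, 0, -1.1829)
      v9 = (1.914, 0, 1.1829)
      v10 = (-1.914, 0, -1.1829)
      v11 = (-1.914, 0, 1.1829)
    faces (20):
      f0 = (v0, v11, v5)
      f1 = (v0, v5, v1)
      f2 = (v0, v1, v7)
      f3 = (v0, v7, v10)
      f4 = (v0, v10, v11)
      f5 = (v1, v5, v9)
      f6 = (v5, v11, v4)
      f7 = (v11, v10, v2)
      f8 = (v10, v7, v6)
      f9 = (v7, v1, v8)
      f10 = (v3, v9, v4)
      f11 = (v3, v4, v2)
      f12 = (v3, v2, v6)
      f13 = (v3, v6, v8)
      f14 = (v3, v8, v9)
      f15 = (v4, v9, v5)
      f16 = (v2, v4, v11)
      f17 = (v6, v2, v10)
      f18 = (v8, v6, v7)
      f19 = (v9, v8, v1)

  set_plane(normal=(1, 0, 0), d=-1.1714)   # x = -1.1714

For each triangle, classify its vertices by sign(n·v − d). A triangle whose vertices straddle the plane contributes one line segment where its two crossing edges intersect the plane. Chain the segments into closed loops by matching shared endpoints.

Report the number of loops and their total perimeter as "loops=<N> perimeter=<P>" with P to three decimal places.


Straddling triangles (10 of 20):
  (v0,v11,v5) [--+] → (-1.1714, 0.458945, 1.46655)–(-1.1714, 1.90689, 0.0186077)  len=2.0477
  (v0,v5,v1) [-++] → (-1.1714, 1.90689, 0.0186077)–(-1.1714, 1.914, 0)  len=0.0199
  (v0,v1,v7) [-++] → (-1.1714, 1.914, 0)–(-1.1714, 1.90689, -0.0186077)  len=0.0199
  (v0,v7,v10) [-+-] → (-1.1714, 1.90689, -0.0186077)–(-1.1714, 0.458945, -1.46655)  len=2.0477
  (v5,v11,v4) [+-+] → (-1.1714, 0.458945, 1.46655)–(-1.1714, -0.458945, 1.46655)  len=0.9179
  (v10,v7,v6) [-++] → (-1.1714, 0.458945, -1.46655)–(-1.1714, -0.458945, -1.46655)  len=0.9179
  (v3,v4,v2) [++-] → (-1.1714, -1.90689, 0.0186077)–(-1.1714, -1.914, 0)  len=0.0199
  (v3,v2,v6) [+-+] → (-1.1714, -1.914, 0)–(-1.1714, -1.90689, -0.0186077)  len=0.0199
  (v2,v4,v11) [-+-] → (-1.1714, -1.90689, 0.0186077)–(-1.1714, -0.458945, 1.46655)  len=2.0477
  (v6,v2,v10) [+--] → (-1.1714, -1.90689, -0.0186077)–(-1.1714, -0.458945, -1.46655)  len=2.0477

Chained into 1 loop(s):
  loop 1: 10 segments, perimeter = 10.1063
Total perimeter = 10.106

loops=1 perimeter=10.106


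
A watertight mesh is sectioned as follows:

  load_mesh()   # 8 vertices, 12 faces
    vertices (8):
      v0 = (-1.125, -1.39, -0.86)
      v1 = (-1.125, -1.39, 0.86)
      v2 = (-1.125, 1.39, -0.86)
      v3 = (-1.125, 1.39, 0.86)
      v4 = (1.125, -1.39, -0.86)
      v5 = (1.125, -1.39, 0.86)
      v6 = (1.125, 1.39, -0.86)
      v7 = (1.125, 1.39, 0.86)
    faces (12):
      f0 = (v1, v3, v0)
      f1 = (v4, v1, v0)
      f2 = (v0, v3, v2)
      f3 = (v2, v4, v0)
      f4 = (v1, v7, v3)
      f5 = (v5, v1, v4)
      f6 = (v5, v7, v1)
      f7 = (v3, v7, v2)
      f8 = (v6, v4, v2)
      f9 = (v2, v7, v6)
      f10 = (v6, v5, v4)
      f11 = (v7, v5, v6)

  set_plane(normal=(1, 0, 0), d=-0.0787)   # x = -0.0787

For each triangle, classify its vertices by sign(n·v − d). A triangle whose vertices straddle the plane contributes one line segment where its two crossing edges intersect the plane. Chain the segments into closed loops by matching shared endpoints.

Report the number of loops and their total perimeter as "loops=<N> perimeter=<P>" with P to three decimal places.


Straddling triangles (8 of 12):
  (v4,v1,v0) [+--] → (-0.0787, -1.39, 0.0601618)–(-0.0787, -1.39, -0.86)  len=0.9202
  (v2,v4,v0) [-+-] → (-0.0787, 0.0972382, -0.86)–(-0.0787, -1.39, -0.86)  len=1.4872
  (v1,v7,v3) [-+-] → (-0.0787, -0.0972382, 0.86)–(-0.0787, 1.39, 0.86)  len=1.4872
  (v5,v1,v4) [+-+] → (-0.0787, -1.39, 0.86)–(-0.0787, -1.39, 0.0601618)  len=0.7998
  (v5,v7,v1) [++-] → (-0.0787, -0.0972382, 0.86)–(-0.0787, -1.39, 0.86)  len=1.2928
  (v3,v7,v2) [-+-] → (-0.0787, 1.39, 0.86)–(-0.0787, 1.39, -0.0601618)  len=0.9202
  (v6,v4,v2) [++-] → (-0.0787, 0.0972382, -0.86)–(-0.0787, 1.39, -0.86)  len=1.2928
  (v2,v7,v6) [-++] → (-0.0787, 1.39, -0.0601618)–(-0.0787, 1.39, -0.86)  len=0.7998

Chained into 1 loop(s):
  loop 1: 8 segments, perimeter = 9.0000
Total perimeter = 9.000

loops=1 perimeter=9.000


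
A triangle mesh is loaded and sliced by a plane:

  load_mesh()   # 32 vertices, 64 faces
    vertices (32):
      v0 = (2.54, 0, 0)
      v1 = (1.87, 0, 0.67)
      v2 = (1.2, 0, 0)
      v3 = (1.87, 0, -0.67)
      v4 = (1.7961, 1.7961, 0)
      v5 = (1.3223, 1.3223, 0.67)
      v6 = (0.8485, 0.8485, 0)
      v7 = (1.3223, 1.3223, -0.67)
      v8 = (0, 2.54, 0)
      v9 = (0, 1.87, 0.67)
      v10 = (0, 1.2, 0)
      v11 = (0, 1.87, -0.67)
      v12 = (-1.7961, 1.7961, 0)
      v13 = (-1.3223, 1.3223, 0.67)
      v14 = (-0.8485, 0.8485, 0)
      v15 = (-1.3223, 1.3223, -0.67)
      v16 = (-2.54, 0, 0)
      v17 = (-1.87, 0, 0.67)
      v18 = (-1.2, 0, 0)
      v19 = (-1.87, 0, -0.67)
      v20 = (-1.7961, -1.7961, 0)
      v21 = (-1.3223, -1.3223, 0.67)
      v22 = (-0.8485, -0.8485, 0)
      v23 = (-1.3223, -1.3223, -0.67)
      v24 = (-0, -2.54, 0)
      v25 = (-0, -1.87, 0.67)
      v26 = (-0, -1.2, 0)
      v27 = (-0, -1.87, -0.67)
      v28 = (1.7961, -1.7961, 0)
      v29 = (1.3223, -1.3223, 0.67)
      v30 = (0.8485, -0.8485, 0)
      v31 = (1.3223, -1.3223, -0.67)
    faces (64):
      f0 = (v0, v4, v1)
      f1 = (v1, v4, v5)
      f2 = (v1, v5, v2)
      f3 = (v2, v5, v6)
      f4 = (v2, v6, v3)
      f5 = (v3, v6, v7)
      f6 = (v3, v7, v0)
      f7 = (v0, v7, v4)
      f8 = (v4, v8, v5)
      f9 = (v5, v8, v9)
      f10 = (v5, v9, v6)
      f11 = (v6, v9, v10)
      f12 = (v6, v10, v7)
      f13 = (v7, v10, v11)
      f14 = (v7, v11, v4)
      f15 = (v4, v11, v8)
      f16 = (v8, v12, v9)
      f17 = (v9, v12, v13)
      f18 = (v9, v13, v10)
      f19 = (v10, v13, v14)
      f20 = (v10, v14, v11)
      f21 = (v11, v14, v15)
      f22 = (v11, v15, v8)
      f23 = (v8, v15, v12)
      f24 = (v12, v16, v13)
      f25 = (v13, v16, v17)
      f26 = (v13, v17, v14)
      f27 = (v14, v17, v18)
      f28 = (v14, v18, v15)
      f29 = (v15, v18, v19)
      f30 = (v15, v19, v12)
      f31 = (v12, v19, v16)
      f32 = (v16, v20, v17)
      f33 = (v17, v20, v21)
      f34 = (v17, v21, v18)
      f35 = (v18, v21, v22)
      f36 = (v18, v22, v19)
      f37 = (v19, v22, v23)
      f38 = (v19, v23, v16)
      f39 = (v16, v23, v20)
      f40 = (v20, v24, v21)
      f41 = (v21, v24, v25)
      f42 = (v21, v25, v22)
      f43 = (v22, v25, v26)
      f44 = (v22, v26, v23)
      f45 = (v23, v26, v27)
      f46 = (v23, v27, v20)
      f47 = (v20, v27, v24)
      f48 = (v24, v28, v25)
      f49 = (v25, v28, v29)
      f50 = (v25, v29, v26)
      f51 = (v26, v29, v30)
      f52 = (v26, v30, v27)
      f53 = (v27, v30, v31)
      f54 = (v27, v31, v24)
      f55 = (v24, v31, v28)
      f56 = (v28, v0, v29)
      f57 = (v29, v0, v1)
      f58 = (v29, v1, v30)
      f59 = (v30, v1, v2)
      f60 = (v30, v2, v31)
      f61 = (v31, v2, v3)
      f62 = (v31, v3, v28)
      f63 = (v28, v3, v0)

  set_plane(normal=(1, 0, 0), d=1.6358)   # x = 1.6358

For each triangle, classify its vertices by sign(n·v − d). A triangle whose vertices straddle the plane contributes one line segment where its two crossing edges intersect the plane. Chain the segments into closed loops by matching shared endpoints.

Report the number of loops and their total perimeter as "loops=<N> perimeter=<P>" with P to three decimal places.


loops=1 perimeter=8.365

Straddling triangles (18 of 64):
  (v1,v4,v5) [++-] → (1.6358, 1.6358, 0.22668)–(1.6358, 0.565424, 0.67)  len=1.1585
  (v1,v5,v2) [+--] → (1.6358, 0.565424, 0.67)–(1.6358, 0, 0.4358)  len=0.6120
  (v2,v6,v3) [--+] → (1.6358, 0.194536, -0.516389)–(1.6358, 0, -0.4358)  len=0.2106
  (v3,v6,v7) [+--] → (1.6358, 0.194536, -0.516389)–(1.6358, 0.565424, -0.67)  len=0.4014
  (v3,v7,v0) [+-+] → (1.6358, 0.565424, -0.67)–(1.6358, 0.98187, -0.497507)  len=0.4508
  (v0,v7,v4) [+-+] → (1.6358, 0.98187, -0.497507)–(1.6358, 1.6358, -0.22668)  len=0.7078
  (v4,v8,v5) [+--] → (1.6358, 1.86249, 0)–(1.6358, 1.6358, 0.22668)  len=0.3206
  (v7,v11,v4) [--+] → (1.6358, 1.8027, -0.0597968)–(1.6358, 1.6358, -0.22668)  len=0.2360
  (v4,v11,v8) [+--] → (1.6358, 1.8027, -0.0597968)–(1.6358, 1.86249, 0)  len=0.0846
  (v24,v28,v25) [-+-] → (1.6358, -1.86249, 0)–(1.6358, -1.8027, 0.0597968)  len=0.0846
  (v25,v28,v29) [-+-] → (1.6358, -1.8027, 0.0597968)–(1.6358, -1.6358, 0.22668)  len=0.2360
  (v24,v31,v28) [--+] → (1.6358, -1.6358, -0.22668)–(1.6358, -1.86249, 0)  len=0.3206
  (v28,v0,v29) [++-] → (1.6358, -0.98187, 0.497507)–(1.6358, -1.6358, 0.22668)  len=0.7078
  (v29,v0,v1) [-++] → (1.6358, -0.98187, 0.497507)–(1.6358, -0.565424, 0.67)  len=0.4508
  (v29,v1,v30) [-+-] → (1.6358, -0.565424, 0.67)–(1.6358, -0.194536, 0.516389)  len=0.4014
  (v30,v1,v2) [-+-] → (1.6358, -0.194536, 0.516389)–(1.6358, 0, 0.4358)  len=0.2106
  (v31,v2,v3) [--+] → (1.6358, 0, -0.4358)–(1.6358, -0.565424, -0.67)  len=0.6120
  (v31,v3,v28) [-++] → (1.6358, -0.565424, -0.67)–(1.6358, -1.6358, -0.22668)  len=1.1585

Chained into 1 loop(s):
  loop 1: 18 segments, perimeter = 8.3646
Total perimeter = 8.365
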